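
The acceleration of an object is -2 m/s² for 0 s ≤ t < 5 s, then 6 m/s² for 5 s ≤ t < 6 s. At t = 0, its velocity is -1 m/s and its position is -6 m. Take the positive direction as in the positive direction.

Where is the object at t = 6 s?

-44 m

On each constant-a segment, Δv = aΔt and Δx = v₀Δt + ½aΔt²; chain segment to segment.
0–5 s: v starts -1 m/s; Δx = -1·5 + ½·-2·5² = -30 m; v ends -11 m/s.
5–6 s: v starts -11 m/s; Δx = -11·1 + ½·6·1² = -8 m; v ends -5 m/s.
x(6) = -6 + Σ Δx = -44 m.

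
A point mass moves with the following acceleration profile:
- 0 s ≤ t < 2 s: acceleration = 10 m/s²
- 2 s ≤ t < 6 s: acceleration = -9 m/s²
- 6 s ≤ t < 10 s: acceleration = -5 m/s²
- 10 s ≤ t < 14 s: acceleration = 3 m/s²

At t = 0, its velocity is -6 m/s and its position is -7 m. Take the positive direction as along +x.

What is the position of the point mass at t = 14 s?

-287 m

On each constant-a segment, Δv = aΔt and Δx = v₀Δt + ½aΔt²; chain segment to segment.
0–2 s: v starts -6 m/s; Δx = -6·2 + ½·10·2² = 8 m; v ends 14 m/s.
2–6 s: v starts 14 m/s; Δx = 14·4 + ½·-9·4² = -16 m; v ends -22 m/s.
6–10 s: v starts -22 m/s; Δx = -22·4 + ½·-5·4² = -128 m; v ends -42 m/s.
10–14 s: v starts -42 m/s; Δx = -42·4 + ½·3·4² = -144 m; v ends -30 m/s.
x(14) = -7 + Σ Δx = -287 m.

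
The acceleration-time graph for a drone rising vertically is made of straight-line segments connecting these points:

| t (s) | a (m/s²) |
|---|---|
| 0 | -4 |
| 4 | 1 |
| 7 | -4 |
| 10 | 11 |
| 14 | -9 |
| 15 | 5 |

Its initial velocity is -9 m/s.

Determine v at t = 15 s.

Δv equals the area under the a-t graph; then v = v₀ + Δv.
0–4 s: ½(-4 + 1)(4) = -6 m/s
4–7 s: ½(1 + -4)(3) = -4.5 m/s
7–10 s: ½(-4 + 11)(3) = 10.5 m/s
10–14 s: ½(11 + -9)(4) = 4 m/s
14–15 s: ½(-9 + 5)(1) = -2 m/s
Δv = 2 m/s, so v(15) = -9 + (2) = -7 m/s.

-7 m/s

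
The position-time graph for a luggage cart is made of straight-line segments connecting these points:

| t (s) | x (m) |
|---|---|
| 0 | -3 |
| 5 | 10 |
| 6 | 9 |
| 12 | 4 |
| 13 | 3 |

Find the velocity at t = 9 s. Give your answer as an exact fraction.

-5/6 m/s

Velocity is the slope of the x-t graph on 6–12 s: (4 − 9)/(12 − 6) = -5/6 m/s.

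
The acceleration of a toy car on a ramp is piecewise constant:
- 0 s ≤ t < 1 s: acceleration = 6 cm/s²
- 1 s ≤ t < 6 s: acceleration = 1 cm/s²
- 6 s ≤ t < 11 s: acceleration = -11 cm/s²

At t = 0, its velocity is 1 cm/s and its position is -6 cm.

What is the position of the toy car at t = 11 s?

On each constant-a segment, Δv = aΔt and Δx = v₀Δt + ½aΔt²; chain segment to segment.
0–1 s: v starts 1 cm/s; Δx = 1·1 + ½·6·1² = 4 cm; v ends 7 cm/s.
1–6 s: v starts 7 cm/s; Δx = 7·5 + ½·1·5² = 47.5 cm; v ends 12 cm/s.
6–11 s: v starts 12 cm/s; Δx = 12·5 + ½·-11·5² = -77.5 cm; v ends -43 cm/s.
x(11) = -6 + Σ Δx = -32 cm.

-32 cm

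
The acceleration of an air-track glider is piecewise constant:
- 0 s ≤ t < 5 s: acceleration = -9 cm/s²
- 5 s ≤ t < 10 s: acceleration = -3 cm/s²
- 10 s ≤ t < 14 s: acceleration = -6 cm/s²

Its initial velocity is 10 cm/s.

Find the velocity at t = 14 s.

-74 cm/s

Δv equals the area under the a-t graph; then v = v₀ + Δv.
0–5 s: -9 × 5 = -45 cm/s
5–10 s: -3 × 5 = -15 cm/s
10–14 s: -6 × 4 = -24 cm/s
Δv = -84 cm/s, so v(14) = 10 + (-84) = -74 cm/s.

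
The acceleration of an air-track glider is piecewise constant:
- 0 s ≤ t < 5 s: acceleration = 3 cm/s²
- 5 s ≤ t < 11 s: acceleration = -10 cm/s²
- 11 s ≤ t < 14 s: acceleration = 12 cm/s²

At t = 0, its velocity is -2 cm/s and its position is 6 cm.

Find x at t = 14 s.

-155.5 cm

On each constant-a segment, Δv = aΔt and Δx = v₀Δt + ½aΔt²; chain segment to segment.
0–5 s: v starts -2 cm/s; Δx = -2·5 + ½·3·5² = 27.5 cm; v ends 13 cm/s.
5–11 s: v starts 13 cm/s; Δx = 13·6 + ½·-10·6² = -102 cm; v ends -47 cm/s.
11–14 s: v starts -47 cm/s; Δx = -47·3 + ½·12·3² = -87 cm; v ends -11 cm/s.
x(14) = 6 + Σ Δx = -155.5 cm.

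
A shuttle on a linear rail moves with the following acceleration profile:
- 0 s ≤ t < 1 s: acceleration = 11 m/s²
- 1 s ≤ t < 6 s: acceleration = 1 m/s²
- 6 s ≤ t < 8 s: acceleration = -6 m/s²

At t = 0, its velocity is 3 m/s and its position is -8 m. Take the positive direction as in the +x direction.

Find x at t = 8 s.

109 m

On each constant-a segment, Δv = aΔt and Δx = v₀Δt + ½aΔt²; chain segment to segment.
0–1 s: v starts 3 m/s; Δx = 3·1 + ½·11·1² = 8.5 m; v ends 14 m/s.
1–6 s: v starts 14 m/s; Δx = 14·5 + ½·1·5² = 82.5 m; v ends 19 m/s.
6–8 s: v starts 19 m/s; Δx = 19·2 + ½·-6·2² = 26 m; v ends 7 m/s.
x(8) = -8 + Σ Δx = 109 m.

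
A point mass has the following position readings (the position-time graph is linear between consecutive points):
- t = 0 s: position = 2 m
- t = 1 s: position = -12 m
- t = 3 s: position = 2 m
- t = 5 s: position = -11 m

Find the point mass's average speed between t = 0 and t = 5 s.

Average speed = (total path length)/(elapsed time); on a piecewise-linear x-t graph the path length is Σ|Δx|.
0–1 s: |Δx| = |-12 − 2| = 14 m
1–3 s: |Δx| = |2 − -12| = 14 m
3–5 s: |Δx| = |-11 − 2| = 13 m
Total path = 41 m; average speed = 41/5 = 8.2 m/s.

8.2 m/s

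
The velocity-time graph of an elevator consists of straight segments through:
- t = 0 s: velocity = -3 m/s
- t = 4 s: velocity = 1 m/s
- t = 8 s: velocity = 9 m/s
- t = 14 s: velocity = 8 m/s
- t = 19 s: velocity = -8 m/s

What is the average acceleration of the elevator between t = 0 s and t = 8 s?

Average acceleration = Δv/Δt = (9 − -3)/(8 − 0) = 1.5 m/s².

1.5 m/s²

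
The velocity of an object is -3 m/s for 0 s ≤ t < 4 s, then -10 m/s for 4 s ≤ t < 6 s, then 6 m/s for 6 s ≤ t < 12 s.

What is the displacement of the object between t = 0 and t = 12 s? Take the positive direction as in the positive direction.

4 m

Displacement is the signed area under the v-t curve.
0–4 s: -3 × 4 = -12 m
4–6 s: -10 × 2 = -20 m
6–12 s: 6 × 6 = 36 m
Net displacement = 4 m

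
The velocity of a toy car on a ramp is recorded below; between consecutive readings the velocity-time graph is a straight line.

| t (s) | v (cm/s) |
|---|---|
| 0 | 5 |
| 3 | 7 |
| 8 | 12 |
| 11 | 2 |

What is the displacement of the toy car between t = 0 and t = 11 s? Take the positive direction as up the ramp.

86.5 cm

Net displacement equals the area under the velocity-time graph (areas below the axis count negative).
0–3 s: ½(5 + 7)(3) = 18 cm
3–8 s: ½(7 + 12)(5) = 47.5 cm
8–11 s: ½(12 + 2)(3) = 21 cm
Net displacement = 86.5 cm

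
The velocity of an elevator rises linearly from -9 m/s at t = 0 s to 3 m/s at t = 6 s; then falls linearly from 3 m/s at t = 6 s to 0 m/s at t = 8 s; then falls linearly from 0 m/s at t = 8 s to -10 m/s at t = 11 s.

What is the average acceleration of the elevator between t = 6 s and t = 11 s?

Average acceleration = Δv/Δt = (-10 − 3)/(11 − 6) = -2.6 m/s².

-2.6 m/s²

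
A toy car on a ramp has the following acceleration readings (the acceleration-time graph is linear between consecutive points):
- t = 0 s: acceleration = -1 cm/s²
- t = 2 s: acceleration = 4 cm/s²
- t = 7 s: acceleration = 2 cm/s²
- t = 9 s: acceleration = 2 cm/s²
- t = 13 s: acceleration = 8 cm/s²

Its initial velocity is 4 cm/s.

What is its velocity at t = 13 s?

46 cm/s

Δv equals the area under the a-t graph; then v = v₀ + Δv.
0–2 s: ½(-1 + 4)(2) = 3 cm/s
2–7 s: ½(4 + 2)(5) = 15 cm/s
7–9 s: 2 × 2 = 4 cm/s
9–13 s: ½(2 + 8)(4) = 20 cm/s
Δv = 42 cm/s, so v(13) = 4 + (42) = 46 cm/s.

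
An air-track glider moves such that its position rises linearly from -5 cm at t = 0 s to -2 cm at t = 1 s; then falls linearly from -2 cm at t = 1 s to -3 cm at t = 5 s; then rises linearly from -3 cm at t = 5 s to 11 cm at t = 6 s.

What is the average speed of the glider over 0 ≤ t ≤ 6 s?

3 cm/s

Average speed = (total path length)/(elapsed time); on a piecewise-linear x-t graph the path length is Σ|Δx|.
0–1 s: |Δx| = |-2 − -5| = 3 cm
1–5 s: |Δx| = |-3 − -2| = 1 cm
5–6 s: |Δx| = |11 − -3| = 14 cm
Total path = 18 cm; average speed = 18/6 = 3 cm/s.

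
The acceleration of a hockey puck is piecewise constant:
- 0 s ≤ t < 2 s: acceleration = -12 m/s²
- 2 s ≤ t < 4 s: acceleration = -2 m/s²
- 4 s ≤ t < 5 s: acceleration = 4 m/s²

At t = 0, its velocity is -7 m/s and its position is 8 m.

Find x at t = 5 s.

On each constant-a segment, Δv = aΔt and Δx = v₀Δt + ½aΔt²; chain segment to segment.
0–2 s: v starts -7 m/s; Δx = -7·2 + ½·-12·2² = -38 m; v ends -31 m/s.
2–4 s: v starts -31 m/s; Δx = -31·2 + ½·-2·2² = -66 m; v ends -35 m/s.
4–5 s: v starts -35 m/s; Δx = -35·1 + ½·4·1² = -33 m; v ends -31 m/s.
x(5) = 8 + Σ Δx = -129 m.

-129 m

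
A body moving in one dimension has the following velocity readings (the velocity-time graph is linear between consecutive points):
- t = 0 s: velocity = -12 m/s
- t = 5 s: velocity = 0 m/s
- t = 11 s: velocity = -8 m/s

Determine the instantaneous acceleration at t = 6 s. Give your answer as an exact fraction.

Acceleration is the slope of the v-t graph on 5–11 s: (-8 − 0)/(11 − 5) = -4/3 m/s².

-4/3 m/s²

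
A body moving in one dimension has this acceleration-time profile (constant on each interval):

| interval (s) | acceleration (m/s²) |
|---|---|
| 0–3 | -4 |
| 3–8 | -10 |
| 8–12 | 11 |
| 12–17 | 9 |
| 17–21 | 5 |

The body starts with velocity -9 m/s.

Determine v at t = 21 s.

38 m/s

Δv equals the area under the a-t graph; then v = v₀ + Δv.
0–3 s: -4 × 3 = -12 m/s
3–8 s: -10 × 5 = -50 m/s
8–12 s: 11 × 4 = 44 m/s
12–17 s: 9 × 5 = 45 m/s
17–21 s: 5 × 4 = 20 m/s
Δv = 47 m/s, so v(21) = -9 + (47) = 38 m/s.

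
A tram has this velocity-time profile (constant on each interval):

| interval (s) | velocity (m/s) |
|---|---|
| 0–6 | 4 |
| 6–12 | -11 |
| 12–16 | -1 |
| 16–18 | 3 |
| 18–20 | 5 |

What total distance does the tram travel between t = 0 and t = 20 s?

Distance (not displacement) is the total path length: add the absolute areas under v-t.
0–6 s: |4| × 6 = 24 m
6–12 s: |-11| × 6 = 66 m
12–16 s: |-1| × 4 = 4 m
16–18 s: |3| × 2 = 6 m
18–20 s: |5| × 2 = 10 m
Total distance = 110 m

110 m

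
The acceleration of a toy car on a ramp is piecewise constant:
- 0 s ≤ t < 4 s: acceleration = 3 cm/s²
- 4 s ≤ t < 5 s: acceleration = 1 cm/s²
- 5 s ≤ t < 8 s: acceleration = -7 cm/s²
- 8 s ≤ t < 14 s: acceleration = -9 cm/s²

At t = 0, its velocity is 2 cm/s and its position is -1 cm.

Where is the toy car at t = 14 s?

-139 cm

On each constant-a segment, Δv = aΔt and Δx = v₀Δt + ½aΔt²; chain segment to segment.
0–4 s: v starts 2 cm/s; Δx = 2·4 + ½·3·4² = 32 cm; v ends 14 cm/s.
4–5 s: v starts 14 cm/s; Δx = 14·1 + ½·1·1² = 14.5 cm; v ends 15 cm/s.
5–8 s: v starts 15 cm/s; Δx = 15·3 + ½·-7·3² = 13.5 cm; v ends -6 cm/s.
8–14 s: v starts -6 cm/s; Δx = -6·6 + ½·-9·6² = -198 cm; v ends -60 cm/s.
x(14) = -1 + Σ Δx = -139 cm.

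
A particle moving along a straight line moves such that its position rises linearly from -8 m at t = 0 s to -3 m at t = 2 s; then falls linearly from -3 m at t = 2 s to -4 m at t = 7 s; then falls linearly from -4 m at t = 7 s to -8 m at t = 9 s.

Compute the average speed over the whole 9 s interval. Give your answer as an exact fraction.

10/9 m/s

Average speed = (total path length)/(elapsed time); on a piecewise-linear x-t graph the path length is Σ|Δx|.
0–2 s: |Δx| = |-3 − -8| = 5 m
2–7 s: |Δx| = |-4 − -3| = 1 m
7–9 s: |Δx| = |-8 − -4| = 4 m
Total path = 10 m; average speed = 10/9 = 10/9 m/s.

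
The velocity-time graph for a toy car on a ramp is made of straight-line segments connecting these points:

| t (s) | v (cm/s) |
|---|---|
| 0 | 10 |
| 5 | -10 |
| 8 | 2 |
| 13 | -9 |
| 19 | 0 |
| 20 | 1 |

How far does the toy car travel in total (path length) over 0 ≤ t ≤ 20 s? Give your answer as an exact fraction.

933/11 cm

Distance (not displacement) is the total path length: add the absolute areas under v-t.
0–5 s: v = 0 at t = 2.5 s; triangle areas 12.5 + 12.5 = 25 cm
5–8 s: v = 0 at t = 7.5 s; triangle areas 12.5 + 0.5 = 13 cm
8–13 s: v = 0 at t = 98/11 s; triangle areas 10/11 + 405/22 = 425/22 cm
13–19 s: |½(-9 + 0)(6)| = 27 cm
19–20 s: |½(0 + 1)(1)| = 0.5 cm
Total distance = 933/11 cm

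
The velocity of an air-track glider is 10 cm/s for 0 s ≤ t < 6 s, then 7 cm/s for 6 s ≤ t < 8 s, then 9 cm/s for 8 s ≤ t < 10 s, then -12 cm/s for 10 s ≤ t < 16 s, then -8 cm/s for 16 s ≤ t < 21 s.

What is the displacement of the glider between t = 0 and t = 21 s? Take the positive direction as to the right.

-20 cm

Displacement is the signed area under the v-t curve.
0–6 s: 10 × 6 = 60 cm
6–8 s: 7 × 2 = 14 cm
8–10 s: 9 × 2 = 18 cm
10–16 s: -12 × 6 = -72 cm
16–21 s: -8 × 5 = -40 cm
Net displacement = -20 cm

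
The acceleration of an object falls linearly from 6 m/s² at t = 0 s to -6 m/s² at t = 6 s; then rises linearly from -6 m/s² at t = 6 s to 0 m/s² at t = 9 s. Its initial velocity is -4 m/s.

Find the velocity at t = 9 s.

Δv equals the area under the a-t graph; then v = v₀ + Δv.
0–6 s: ½(6 + -6)(6) = 0 m/s
6–9 s: ½(-6 + 0)(3) = -9 m/s
Δv = -9 m/s, so v(9) = -4 + (-9) = -13 m/s.

-13 m/s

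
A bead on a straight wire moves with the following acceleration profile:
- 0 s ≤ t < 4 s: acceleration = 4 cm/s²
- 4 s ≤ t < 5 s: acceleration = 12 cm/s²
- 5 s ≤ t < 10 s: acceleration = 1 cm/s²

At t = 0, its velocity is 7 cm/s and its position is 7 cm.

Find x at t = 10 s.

On each constant-a segment, Δv = aΔt and Δx = v₀Δt + ½aΔt²; chain segment to segment.
0–4 s: v starts 7 cm/s; Δx = 7·4 + ½·4·4² = 60 cm; v ends 23 cm/s.
4–5 s: v starts 23 cm/s; Δx = 23·1 + ½·12·1² = 29 cm; v ends 35 cm/s.
5–10 s: v starts 35 cm/s; Δx = 35·5 + ½·1·5² = 187.5 cm; v ends 40 cm/s.
x(10) = 7 + Σ Δx = 283.5 cm.

283.5 cm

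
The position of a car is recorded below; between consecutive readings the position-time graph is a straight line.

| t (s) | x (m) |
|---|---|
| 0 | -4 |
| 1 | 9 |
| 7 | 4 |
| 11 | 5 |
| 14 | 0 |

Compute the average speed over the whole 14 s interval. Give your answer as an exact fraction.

Average speed = (total path length)/(elapsed time); on a piecewise-linear x-t graph the path length is Σ|Δx|.
0–1 s: |Δx| = |9 − -4| = 13 m
1–7 s: |Δx| = |4 − 9| = 5 m
7–11 s: |Δx| = |5 − 4| = 1 m
11–14 s: |Δx| = |0 − 5| = 5 m
Total path = 24 m; average speed = 24/14 = 12/7 m/s.

12/7 m/s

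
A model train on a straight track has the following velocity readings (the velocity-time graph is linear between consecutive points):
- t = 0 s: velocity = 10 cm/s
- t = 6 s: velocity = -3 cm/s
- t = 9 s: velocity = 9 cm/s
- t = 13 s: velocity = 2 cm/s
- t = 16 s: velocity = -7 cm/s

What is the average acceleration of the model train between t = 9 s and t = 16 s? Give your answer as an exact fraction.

-16/7 cm/s²

Average acceleration = Δv/Δt = (-7 − 9)/(16 − 9) = -16/7 cm/s².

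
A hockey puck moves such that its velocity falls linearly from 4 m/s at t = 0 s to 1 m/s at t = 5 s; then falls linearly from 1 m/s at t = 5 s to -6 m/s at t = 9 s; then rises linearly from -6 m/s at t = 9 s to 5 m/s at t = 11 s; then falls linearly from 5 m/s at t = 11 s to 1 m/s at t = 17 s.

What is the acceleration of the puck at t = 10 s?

Acceleration is the slope of the v-t graph on 9–11 s: (5 − -6)/(11 − 9) = 5.5 m/s².

5.5 m/s²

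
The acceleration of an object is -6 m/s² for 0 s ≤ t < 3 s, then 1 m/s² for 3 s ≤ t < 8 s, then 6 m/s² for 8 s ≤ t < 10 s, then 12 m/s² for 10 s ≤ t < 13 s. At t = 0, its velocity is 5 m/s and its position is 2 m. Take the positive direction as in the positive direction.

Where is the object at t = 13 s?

-0.5 m

On each constant-a segment, Δv = aΔt and Δx = v₀Δt + ½aΔt²; chain segment to segment.
0–3 s: v starts 5 m/s; Δx = 5·3 + ½·-6·3² = -12 m; v ends -13 m/s.
3–8 s: v starts -13 m/s; Δx = -13·5 + ½·1·5² = -52.5 m; v ends -8 m/s.
8–10 s: v starts -8 m/s; Δx = -8·2 + ½·6·2² = -4 m; v ends 4 m/s.
10–13 s: v starts 4 m/s; Δx = 4·3 + ½·12·3² = 66 m; v ends 40 m/s.
x(13) = 2 + Σ Δx = -0.5 m.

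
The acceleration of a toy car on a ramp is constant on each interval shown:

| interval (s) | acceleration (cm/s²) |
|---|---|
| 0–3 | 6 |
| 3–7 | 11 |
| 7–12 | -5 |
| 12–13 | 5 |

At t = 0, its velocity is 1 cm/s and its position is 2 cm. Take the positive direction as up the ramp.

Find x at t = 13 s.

489 cm

On each constant-a segment, Δv = aΔt and Δx = v₀Δt + ½aΔt²; chain segment to segment.
0–3 s: v starts 1 cm/s; Δx = 1·3 + ½·6·3² = 30 cm; v ends 19 cm/s.
3–7 s: v starts 19 cm/s; Δx = 19·4 + ½·11·4² = 164 cm; v ends 63 cm/s.
7–12 s: v starts 63 cm/s; Δx = 63·5 + ½·-5·5² = 252.5 cm; v ends 38 cm/s.
12–13 s: v starts 38 cm/s; Δx = 38·1 + ½·5·1² = 40.5 cm; v ends 43 cm/s.
x(13) = 2 + Σ Δx = 489 cm.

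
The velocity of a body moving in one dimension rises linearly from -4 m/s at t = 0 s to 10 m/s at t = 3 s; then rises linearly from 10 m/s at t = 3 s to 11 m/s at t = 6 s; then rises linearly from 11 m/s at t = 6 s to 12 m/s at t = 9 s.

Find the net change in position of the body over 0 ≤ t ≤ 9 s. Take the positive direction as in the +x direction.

75 m

Displacement is the signed area under the v-t curve.
0–3 s: ½(-4 + 10)(3) = 9 m
3–6 s: ½(10 + 11)(3) = 31.5 m
6–9 s: ½(11 + 12)(3) = 34.5 m
Net displacement = 75 m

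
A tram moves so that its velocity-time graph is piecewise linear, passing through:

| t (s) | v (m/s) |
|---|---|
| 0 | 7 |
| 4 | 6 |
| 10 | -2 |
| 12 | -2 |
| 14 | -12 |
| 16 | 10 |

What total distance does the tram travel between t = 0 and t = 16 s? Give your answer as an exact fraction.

Total distance travelled is ∫|v| dt — sum the magnitudes of each area piece.
0–4 s: |½(7 + 6)(4)| = 26 m
4–10 s: v = 0 at t = 8.5 s; triangle areas 13.5 + 1.5 = 15 m
10–12 s: |-2| × 2 = 4 m
12–14 s: |½(-2 + -12)(2)| = 14 m
14–16 s: v = 0 at t = 166/11 s; triangle areas 72/11 + 50/11 = 122/11 m
Total distance = 771/11 m

771/11 m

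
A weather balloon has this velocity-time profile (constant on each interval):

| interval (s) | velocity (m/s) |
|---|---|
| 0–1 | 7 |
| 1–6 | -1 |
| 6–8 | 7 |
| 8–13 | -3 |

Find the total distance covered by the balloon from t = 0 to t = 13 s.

41 m

Total distance travelled is ∫|v| dt — sum the magnitudes of each area piece.
0–1 s: |7| × 1 = 7 m
1–6 s: |-1| × 5 = 5 m
6–8 s: |7| × 2 = 14 m
8–13 s: |-3| × 5 = 15 m
Total distance = 41 m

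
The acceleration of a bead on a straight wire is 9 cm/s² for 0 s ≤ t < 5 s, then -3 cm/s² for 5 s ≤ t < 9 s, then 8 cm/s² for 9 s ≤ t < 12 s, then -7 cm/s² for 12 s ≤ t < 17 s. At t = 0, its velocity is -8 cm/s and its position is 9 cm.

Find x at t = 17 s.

On each constant-a segment, Δv = aΔt and Δx = v₀Δt + ½aΔt²; chain segment to segment.
0–5 s: v starts -8 cm/s; Δx = -8·5 + ½·9·5² = 72.5 cm; v ends 37 cm/s.
5–9 s: v starts 37 cm/s; Δx = 37·4 + ½·-3·4² = 124 cm; v ends 25 cm/s.
9–12 s: v starts 25 cm/s; Δx = 25·3 + ½·8·3² = 111 cm; v ends 49 cm/s.
12–17 s: v starts 49 cm/s; Δx = 49·5 + ½·-7·5² = 157.5 cm; v ends 14 cm/s.
x(17) = 9 + Σ Δx = 474 cm.

474 cm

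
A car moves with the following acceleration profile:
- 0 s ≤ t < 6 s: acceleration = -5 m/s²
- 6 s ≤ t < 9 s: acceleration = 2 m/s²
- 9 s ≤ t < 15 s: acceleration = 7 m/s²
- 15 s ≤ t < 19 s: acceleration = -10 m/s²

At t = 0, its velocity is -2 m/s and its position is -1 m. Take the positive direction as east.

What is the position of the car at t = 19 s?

-236 m

On each constant-a segment, Δv = aΔt and Δx = v₀Δt + ½aΔt²; chain segment to segment.
0–6 s: v starts -2 m/s; Δx = -2·6 + ½·-5·6² = -102 m; v ends -32 m/s.
6–9 s: v starts -32 m/s; Δx = -32·3 + ½·2·3² = -87 m; v ends -26 m/s.
9–15 s: v starts -26 m/s; Δx = -26·6 + ½·7·6² = -30 m; v ends 16 m/s.
15–19 s: v starts 16 m/s; Δx = 16·4 + ½·-10·4² = -16 m; v ends -24 m/s.
x(19) = -1 + Σ Δx = -236 m.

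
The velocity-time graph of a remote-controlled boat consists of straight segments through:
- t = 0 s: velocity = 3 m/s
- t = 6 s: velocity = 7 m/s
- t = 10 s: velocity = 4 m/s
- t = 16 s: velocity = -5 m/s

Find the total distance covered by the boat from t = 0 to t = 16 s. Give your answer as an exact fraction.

Distance (not displacement) is the total path length: add the absolute areas under v-t.
0–6 s: |½(3 + 7)(6)| = 30 m
6–10 s: |½(7 + 4)(4)| = 22 m
10–16 s: v = 0 at t = 38/3 s; triangle areas 16/3 + 25/3 = 41/3 m
Total distance = 197/3 m

197/3 m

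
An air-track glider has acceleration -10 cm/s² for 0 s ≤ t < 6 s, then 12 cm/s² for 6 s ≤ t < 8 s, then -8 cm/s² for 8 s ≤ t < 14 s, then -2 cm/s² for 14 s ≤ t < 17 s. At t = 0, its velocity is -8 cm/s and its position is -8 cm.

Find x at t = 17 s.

On each constant-a segment, Δv = aΔt and Δx = v₀Δt + ½aΔt²; chain segment to segment.
0–6 s: v starts -8 cm/s; Δx = -8·6 + ½·-10·6² = -228 cm; v ends -68 cm/s.
6–8 s: v starts -68 cm/s; Δx = -68·2 + ½·12·2² = -112 cm; v ends -44 cm/s.
8–14 s: v starts -44 cm/s; Δx = -44·6 + ½·-8·6² = -408 cm; v ends -92 cm/s.
14–17 s: v starts -92 cm/s; Δx = -92·3 + ½·-2·3² = -285 cm; v ends -98 cm/s.
x(17) = -8 + Σ Δx = -1041 cm.

-1041 cm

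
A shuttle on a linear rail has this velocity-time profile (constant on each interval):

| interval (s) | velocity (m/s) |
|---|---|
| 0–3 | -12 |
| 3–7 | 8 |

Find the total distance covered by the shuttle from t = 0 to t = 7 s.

Distance (not displacement) is the total path length: add the absolute areas under v-t.
0–3 s: |-12| × 3 = 36 m
3–7 s: |8| × 4 = 32 m
Total distance = 68 m

68 m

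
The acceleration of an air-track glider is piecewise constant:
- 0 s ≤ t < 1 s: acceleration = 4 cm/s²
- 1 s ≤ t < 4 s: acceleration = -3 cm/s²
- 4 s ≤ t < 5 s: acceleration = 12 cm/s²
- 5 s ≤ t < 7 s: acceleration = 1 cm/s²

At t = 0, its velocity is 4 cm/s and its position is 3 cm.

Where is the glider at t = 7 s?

On each constant-a segment, Δv = aΔt and Δx = v₀Δt + ½aΔt²; chain segment to segment.
0–1 s: v starts 4 cm/s; Δx = 4·1 + ½·4·1² = 6 cm; v ends 8 cm/s.
1–4 s: v starts 8 cm/s; Δx = 8·3 + ½·-3·3² = 10.5 cm; v ends -1 cm/s.
4–5 s: v starts -1 cm/s; Δx = -1·1 + ½·12·1² = 5 cm; v ends 11 cm/s.
5–7 s: v starts 11 cm/s; Δx = 11·2 + ½·1·2² = 24 cm; v ends 13 cm/s.
x(7) = 3 + Σ Δx = 48.5 cm.

48.5 cm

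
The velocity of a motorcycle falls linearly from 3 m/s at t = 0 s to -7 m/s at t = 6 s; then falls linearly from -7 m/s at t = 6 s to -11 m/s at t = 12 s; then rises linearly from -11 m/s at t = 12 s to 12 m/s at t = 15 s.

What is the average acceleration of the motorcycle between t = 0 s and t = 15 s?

0.6 m/s²

Average acceleration = Δv/Δt = (12 − 3)/(15 − 0) = 0.6 m/s².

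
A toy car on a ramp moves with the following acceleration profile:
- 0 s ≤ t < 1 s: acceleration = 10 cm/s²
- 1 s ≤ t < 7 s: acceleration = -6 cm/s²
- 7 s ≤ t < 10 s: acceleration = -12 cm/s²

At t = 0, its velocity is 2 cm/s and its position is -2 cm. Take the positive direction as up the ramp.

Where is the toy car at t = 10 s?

On each constant-a segment, Δv = aΔt and Δx = v₀Δt + ½aΔt²; chain segment to segment.
0–1 s: v starts 2 cm/s; Δx = 2·1 + ½·10·1² = 7 cm; v ends 12 cm/s.
1–7 s: v starts 12 cm/s; Δx = 12·6 + ½·-6·6² = -36 cm; v ends -24 cm/s.
7–10 s: v starts -24 cm/s; Δx = -24·3 + ½·-12·3² = -126 cm; v ends -60 cm/s.
x(10) = -2 + Σ Δx = -157 cm.

-157 cm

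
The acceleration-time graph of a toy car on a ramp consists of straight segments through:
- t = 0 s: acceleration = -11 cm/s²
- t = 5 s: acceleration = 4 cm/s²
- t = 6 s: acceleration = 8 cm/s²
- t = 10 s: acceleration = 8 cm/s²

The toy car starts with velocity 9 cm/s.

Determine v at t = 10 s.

Δv equals the area under the a-t graph; then v = v₀ + Δv.
0–5 s: ½(-11 + 4)(5) = -17.5 cm/s
5–6 s: ½(4 + 8)(1) = 6 cm/s
6–10 s: 8 × 4 = 32 cm/s
Δv = 20.5 cm/s, so v(10) = 9 + (20.5) = 29.5 cm/s.

29.5 cm/s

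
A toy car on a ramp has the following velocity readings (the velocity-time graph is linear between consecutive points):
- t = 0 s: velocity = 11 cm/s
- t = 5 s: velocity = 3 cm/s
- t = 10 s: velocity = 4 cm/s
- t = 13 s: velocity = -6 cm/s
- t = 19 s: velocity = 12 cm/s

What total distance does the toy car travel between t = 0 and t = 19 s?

Total distance travelled is ∫|v| dt — sum the magnitudes of each area piece.
0–5 s: |½(11 + 3)(5)| = 35 cm
5–10 s: |½(3 + 4)(5)| = 17.5 cm
10–13 s: v = 0 at t = 11.2 s; triangle areas 2.4 + 5.4 = 7.8 cm
13–19 s: v = 0 at t = 15 s; triangle areas 6 + 24 = 30 cm
Total distance = 90.3 cm

90.3 cm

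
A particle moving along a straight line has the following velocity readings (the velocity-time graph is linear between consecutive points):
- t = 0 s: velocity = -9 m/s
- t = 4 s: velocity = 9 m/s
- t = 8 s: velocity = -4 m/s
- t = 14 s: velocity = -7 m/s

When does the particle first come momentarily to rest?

v changes sign on 0–4 s (from -9 to 9); the graph is linear there, so v = 0 at t = 0 + (9)·(4 − 0)/(9 − -9) = 2 s.

t = 2 s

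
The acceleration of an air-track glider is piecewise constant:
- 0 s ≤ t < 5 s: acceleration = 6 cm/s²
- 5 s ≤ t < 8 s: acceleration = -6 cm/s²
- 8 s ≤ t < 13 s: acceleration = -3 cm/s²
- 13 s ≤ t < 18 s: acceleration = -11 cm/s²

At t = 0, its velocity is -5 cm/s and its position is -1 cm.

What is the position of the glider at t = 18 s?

-83 cm

On each constant-a segment, Δv = aΔt and Δx = v₀Δt + ½aΔt²; chain segment to segment.
0–5 s: v starts -5 cm/s; Δx = -5·5 + ½·6·5² = 50 cm; v ends 25 cm/s.
5–8 s: v starts 25 cm/s; Δx = 25·3 + ½·-6·3² = 48 cm; v ends 7 cm/s.
8–13 s: v starts 7 cm/s; Δx = 7·5 + ½·-3·5² = -2.5 cm; v ends -8 cm/s.
13–18 s: v starts -8 cm/s; Δx = -8·5 + ½·-11·5² = -177.5 cm; v ends -63 cm/s.
x(18) = -1 + Σ Δx = -83 cm.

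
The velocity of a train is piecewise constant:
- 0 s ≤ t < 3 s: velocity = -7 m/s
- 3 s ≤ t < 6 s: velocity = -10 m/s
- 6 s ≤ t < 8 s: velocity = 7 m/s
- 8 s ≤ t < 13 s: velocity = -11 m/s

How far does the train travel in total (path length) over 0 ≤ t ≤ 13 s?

120 m

Total distance travelled is ∫|v| dt — sum the magnitudes of each area piece.
0–3 s: |-7| × 3 = 21 m
3–6 s: |-10| × 3 = 30 m
6–8 s: |7| × 2 = 14 m
8–13 s: |-11| × 5 = 55 m
Total distance = 120 m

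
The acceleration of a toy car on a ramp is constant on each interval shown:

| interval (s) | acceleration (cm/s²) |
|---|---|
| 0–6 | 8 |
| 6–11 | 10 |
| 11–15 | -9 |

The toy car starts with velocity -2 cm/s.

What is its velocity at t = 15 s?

Δv equals the area under the a-t graph; then v = v₀ + Δv.
0–6 s: 8 × 6 = 48 cm/s
6–11 s: 10 × 5 = 50 cm/s
11–15 s: -9 × 4 = -36 cm/s
Δv = 62 cm/s, so v(15) = -2 + (62) = 60 cm/s.

60 cm/s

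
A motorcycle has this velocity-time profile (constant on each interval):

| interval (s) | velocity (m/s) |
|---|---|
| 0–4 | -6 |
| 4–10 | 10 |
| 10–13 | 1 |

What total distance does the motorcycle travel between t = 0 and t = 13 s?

87 m

Distance (not displacement) is the total path length: add the absolute areas under v-t.
0–4 s: |-6| × 4 = 24 m
4–10 s: |10| × 6 = 60 m
10–13 s: |1| × 3 = 3 m
Total distance = 87 m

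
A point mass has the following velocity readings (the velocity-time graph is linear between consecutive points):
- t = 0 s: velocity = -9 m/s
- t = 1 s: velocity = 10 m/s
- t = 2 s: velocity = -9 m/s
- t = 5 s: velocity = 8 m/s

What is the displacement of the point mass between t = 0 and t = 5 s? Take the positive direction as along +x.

Net displacement equals the area under the velocity-time graph (areas below the axis count negative).
0–1 s: ½(-9 + 10)(1) = 0.5 m
1–2 s: ½(10 + -9)(1) = 0.5 m
2–5 s: ½(-9 + 8)(3) = -1.5 m
Net displacement = -0.5 m

-0.5 m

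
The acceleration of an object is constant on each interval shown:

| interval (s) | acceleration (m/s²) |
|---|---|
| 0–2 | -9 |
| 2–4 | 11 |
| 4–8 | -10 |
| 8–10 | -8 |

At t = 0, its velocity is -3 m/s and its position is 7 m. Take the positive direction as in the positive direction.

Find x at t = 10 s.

-207 m

On each constant-a segment, Δv = aΔt and Δx = v₀Δt + ½aΔt²; chain segment to segment.
0–2 s: v starts -3 m/s; Δx = -3·2 + ½·-9·2² = -24 m; v ends -21 m/s.
2–4 s: v starts -21 m/s; Δx = -21·2 + ½·11·2² = -20 m; v ends 1 m/s.
4–8 s: v starts 1 m/s; Δx = 1·4 + ½·-10·4² = -76 m; v ends -39 m/s.
8–10 s: v starts -39 m/s; Δx = -39·2 + ½·-8·2² = -94 m; v ends -55 m/s.
x(10) = 7 + Σ Δx = -207 m.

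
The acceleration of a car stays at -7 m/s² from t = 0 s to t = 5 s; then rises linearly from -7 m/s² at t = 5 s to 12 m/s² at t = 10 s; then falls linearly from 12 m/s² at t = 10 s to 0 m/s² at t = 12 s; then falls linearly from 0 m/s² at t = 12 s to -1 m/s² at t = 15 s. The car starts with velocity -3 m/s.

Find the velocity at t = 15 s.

Δv equals the area under the a-t graph; then v = v₀ + Δv.
0–5 s: -7 × 5 = -35 m/s
5–10 s: ½(-7 + 12)(5) = 12.5 m/s
10–12 s: ½(12 + 0)(2) = 12 m/s
12–15 s: ½(0 + -1)(3) = -1.5 m/s
Δv = -12 m/s, so v(15) = -3 + (-12) = -15 m/s.

-15 m/s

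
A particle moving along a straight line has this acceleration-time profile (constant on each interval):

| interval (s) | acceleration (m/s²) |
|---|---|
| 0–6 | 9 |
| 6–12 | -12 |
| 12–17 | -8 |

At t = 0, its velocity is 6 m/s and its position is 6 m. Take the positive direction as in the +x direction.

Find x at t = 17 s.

188 m

On each constant-a segment, Δv = aΔt and Δx = v₀Δt + ½aΔt²; chain segment to segment.
0–6 s: v starts 6 m/s; Δx = 6·6 + ½·9·6² = 198 m; v ends 60 m/s.
6–12 s: v starts 60 m/s; Δx = 60·6 + ½·-12·6² = 144 m; v ends -12 m/s.
12–17 s: v starts -12 m/s; Δx = -12·5 + ½·-8·5² = -160 m; v ends -52 m/s.
x(17) = 6 + Σ Δx = 188 m.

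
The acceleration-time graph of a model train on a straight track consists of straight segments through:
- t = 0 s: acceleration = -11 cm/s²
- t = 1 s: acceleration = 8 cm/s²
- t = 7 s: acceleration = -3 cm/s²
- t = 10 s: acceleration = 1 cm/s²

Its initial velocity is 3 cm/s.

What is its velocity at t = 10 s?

13.5 cm/s

Δv equals the area under the a-t graph; then v = v₀ + Δv.
0–1 s: ½(-11 + 8)(1) = -1.5 cm/s
1–7 s: ½(8 + -3)(6) = 15 cm/s
7–10 s: ½(-3 + 1)(3) = -3 cm/s
Δv = 10.5 cm/s, so v(10) = 3 + (10.5) = 13.5 cm/s.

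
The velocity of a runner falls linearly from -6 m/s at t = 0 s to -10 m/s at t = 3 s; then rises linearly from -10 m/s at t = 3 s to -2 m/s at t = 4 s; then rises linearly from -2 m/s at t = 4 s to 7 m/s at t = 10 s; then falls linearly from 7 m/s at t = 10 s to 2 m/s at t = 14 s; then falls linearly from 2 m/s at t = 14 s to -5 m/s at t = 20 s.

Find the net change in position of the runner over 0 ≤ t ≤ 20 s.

-6 m

Net displacement equals the area under the velocity-time graph (areas below the axis count negative).
0–3 s: ½(-6 + -10)(3) = -24 m
3–4 s: ½(-10 + -2)(1) = -6 m
4–10 s: ½(-2 + 7)(6) = 15 m
10–14 s: ½(7 + 2)(4) = 18 m
14–20 s: ½(2 + -5)(6) = -9 m
Net displacement = -6 m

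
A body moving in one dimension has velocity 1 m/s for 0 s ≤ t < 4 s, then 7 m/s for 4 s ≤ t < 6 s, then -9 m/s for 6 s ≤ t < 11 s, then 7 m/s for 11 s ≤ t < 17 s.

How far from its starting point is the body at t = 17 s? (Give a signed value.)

15 m

Net displacement equals the area under the velocity-time graph (areas below the axis count negative).
0–4 s: 1 × 4 = 4 m
4–6 s: 7 × 2 = 14 m
6–11 s: -9 × 5 = -45 m
11–17 s: 7 × 6 = 42 m
Net displacement = 15 m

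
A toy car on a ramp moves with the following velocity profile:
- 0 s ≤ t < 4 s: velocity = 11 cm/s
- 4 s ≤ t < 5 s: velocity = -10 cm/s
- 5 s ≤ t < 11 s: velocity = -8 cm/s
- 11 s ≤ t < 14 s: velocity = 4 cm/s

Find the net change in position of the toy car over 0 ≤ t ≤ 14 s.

Net displacement equals the area under the velocity-time graph (areas below the axis count negative).
0–4 s: 11 × 4 = 44 cm
4–5 s: -10 × 1 = -10 cm
5–11 s: -8 × 6 = -48 cm
11–14 s: 4 × 3 = 12 cm
Net displacement = -2 cm

-2 cm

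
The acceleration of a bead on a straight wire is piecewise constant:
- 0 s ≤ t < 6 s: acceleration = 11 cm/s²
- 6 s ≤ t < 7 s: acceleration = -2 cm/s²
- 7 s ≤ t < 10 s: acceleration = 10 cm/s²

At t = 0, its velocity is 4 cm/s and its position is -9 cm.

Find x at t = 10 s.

531 cm

On each constant-a segment, Δv = aΔt and Δx = v₀Δt + ½aΔt²; chain segment to segment.
0–6 s: v starts 4 cm/s; Δx = 4·6 + ½·11·6² = 222 cm; v ends 70 cm/s.
6–7 s: v starts 70 cm/s; Δx = 70·1 + ½·-2·1² = 69 cm; v ends 68 cm/s.
7–10 s: v starts 68 cm/s; Δx = 68·3 + ½·10·3² = 249 cm; v ends 98 cm/s.
x(10) = -9 + Σ Δx = 531 cm.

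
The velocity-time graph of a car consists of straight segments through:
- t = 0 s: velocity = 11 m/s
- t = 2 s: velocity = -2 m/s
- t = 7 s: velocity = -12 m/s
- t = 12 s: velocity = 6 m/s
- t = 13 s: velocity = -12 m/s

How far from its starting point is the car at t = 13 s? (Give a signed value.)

Net displacement equals the area under the velocity-time graph (areas below the axis count negative).
0–2 s: ½(11 + -2)(2) = 9 m
2–7 s: ½(-2 + -12)(5) = -35 m
7–12 s: ½(-12 + 6)(5) = -15 m
12–13 s: ½(6 + -12)(1) = -3 m
Net displacement = -44 m

-44 m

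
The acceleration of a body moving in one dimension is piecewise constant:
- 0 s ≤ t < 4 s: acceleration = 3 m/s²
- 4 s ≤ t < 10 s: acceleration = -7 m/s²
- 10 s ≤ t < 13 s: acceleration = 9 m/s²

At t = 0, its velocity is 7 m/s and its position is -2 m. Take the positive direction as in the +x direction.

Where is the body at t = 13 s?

9.5 m

On each constant-a segment, Δv = aΔt and Δx = v₀Δt + ½aΔt²; chain segment to segment.
0–4 s: v starts 7 m/s; Δx = 7·4 + ½·3·4² = 52 m; v ends 19 m/s.
4–10 s: v starts 19 m/s; Δx = 19·6 + ½·-7·6² = -12 m; v ends -23 m/s.
10–13 s: v starts -23 m/s; Δx = -23·3 + ½·9·3² = -28.5 m; v ends 4 m/s.
x(13) = -2 + Σ Δx = 9.5 m.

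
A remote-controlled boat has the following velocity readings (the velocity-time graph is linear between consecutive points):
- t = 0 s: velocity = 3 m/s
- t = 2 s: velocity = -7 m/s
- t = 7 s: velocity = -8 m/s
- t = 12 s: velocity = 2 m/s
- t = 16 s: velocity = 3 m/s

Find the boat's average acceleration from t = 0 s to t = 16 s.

0 m/s²

Average acceleration = Δv/Δt = (3 − 3)/(16 − 0) = 0 m/s².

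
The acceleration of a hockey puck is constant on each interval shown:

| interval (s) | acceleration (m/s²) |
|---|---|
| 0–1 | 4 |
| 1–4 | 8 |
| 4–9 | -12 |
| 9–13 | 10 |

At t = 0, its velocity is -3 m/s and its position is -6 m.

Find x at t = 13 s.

-53 m

On each constant-a segment, Δv = aΔt and Δx = v₀Δt + ½aΔt²; chain segment to segment.
0–1 s: v starts -3 m/s; Δx = -3·1 + ½·4·1² = -1 m; v ends 1 m/s.
1–4 s: v starts 1 m/s; Δx = 1·3 + ½·8·3² = 39 m; v ends 25 m/s.
4–9 s: v starts 25 m/s; Δx = 25·5 + ½·-12·5² = -25 m; v ends -35 m/s.
9–13 s: v starts -35 m/s; Δx = -35·4 + ½·10·4² = -60 m; v ends 5 m/s.
x(13) = -6 + Σ Δx = -53 m.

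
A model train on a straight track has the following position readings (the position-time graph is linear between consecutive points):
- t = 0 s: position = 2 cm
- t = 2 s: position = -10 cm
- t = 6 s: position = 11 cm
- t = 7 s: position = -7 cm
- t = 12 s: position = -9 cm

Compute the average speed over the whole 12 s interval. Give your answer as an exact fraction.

Average speed = (total path length)/(elapsed time); on a piecewise-linear x-t graph the path length is Σ|Δx|.
0–2 s: |Δx| = |-10 − 2| = 12 cm
2–6 s: |Δx| = |11 − -10| = 21 cm
6–7 s: |Δx| = |-7 − 11| = 18 cm
7–12 s: |Δx| = |-9 − -7| = 2 cm
Total path = 53 cm; average speed = 53/12 = 53/12 cm/s.

53/12 cm/s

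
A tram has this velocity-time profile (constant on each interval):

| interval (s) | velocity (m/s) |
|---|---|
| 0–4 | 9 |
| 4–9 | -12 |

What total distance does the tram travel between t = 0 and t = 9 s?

Distance (not displacement) is the total path length: add the absolute areas under v-t.
0–4 s: |9| × 4 = 36 m
4–9 s: |-12| × 5 = 60 m
Total distance = 96 m

96 m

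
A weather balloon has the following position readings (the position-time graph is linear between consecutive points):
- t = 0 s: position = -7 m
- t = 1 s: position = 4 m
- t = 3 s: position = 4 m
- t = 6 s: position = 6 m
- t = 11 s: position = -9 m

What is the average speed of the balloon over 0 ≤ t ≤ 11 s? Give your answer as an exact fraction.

28/11 m/s

Average speed = (total path length)/(elapsed time); on a piecewise-linear x-t graph the path length is Σ|Δx|.
0–1 s: |Δx| = |4 − -7| = 11 m
1–3 s: |Δx| = |4 − 4| = 0 m
3–6 s: |Δx| = |6 − 4| = 2 m
6–11 s: |Δx| = |-9 − 6| = 15 m
Total path = 28 m; average speed = 28/11 = 28/11 m/s.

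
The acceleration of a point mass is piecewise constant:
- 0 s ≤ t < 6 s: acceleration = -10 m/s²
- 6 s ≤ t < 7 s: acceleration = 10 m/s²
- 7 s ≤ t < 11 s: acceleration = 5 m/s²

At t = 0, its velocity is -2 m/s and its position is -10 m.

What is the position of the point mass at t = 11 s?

-427 m

On each constant-a segment, Δv = aΔt and Δx = v₀Δt + ½aΔt²; chain segment to segment.
0–6 s: v starts -2 m/s; Δx = -2·6 + ½·-10·6² = -192 m; v ends -62 m/s.
6–7 s: v starts -62 m/s; Δx = -62·1 + ½·10·1² = -57 m; v ends -52 m/s.
7–11 s: v starts -52 m/s; Δx = -52·4 + ½·5·4² = -168 m; v ends -32 m/s.
x(11) = -10 + Σ Δx = -427 m.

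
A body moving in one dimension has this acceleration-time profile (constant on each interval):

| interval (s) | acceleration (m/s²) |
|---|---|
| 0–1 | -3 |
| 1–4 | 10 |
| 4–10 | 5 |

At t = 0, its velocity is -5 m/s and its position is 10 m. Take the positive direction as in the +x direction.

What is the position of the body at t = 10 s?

On each constant-a segment, Δv = aΔt and Δx = v₀Δt + ½aΔt²; chain segment to segment.
0–1 s: v starts -5 m/s; Δx = -5·1 + ½·-3·1² = -6.5 m; v ends -8 m/s.
1–4 s: v starts -8 m/s; Δx = -8·3 + ½·10·3² = 21 m; v ends 22 m/s.
4–10 s: v starts 22 m/s; Δx = 22·6 + ½·5·6² = 222 m; v ends 52 m/s.
x(10) = 10 + Σ Δx = 246.5 m.

246.5 m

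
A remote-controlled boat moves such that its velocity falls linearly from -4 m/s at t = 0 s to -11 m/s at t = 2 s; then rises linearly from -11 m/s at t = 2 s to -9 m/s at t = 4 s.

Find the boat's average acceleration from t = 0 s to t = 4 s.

Average acceleration = Δv/Δt = (-9 − -4)/(4 − 0) = -1.25 m/s².

-1.25 m/s²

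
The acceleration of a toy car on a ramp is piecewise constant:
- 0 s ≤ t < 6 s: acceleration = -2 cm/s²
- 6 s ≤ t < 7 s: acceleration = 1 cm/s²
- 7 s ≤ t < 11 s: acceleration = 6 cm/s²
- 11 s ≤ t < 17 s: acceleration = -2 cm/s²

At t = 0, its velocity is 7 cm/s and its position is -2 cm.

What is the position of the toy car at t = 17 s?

115.5 cm

On each constant-a segment, Δv = aΔt and Δx = v₀Δt + ½aΔt²; chain segment to segment.
0–6 s: v starts 7 cm/s; Δx = 7·6 + ½·-2·6² = 6 cm; v ends -5 cm/s.
6–7 s: v starts -5 cm/s; Δx = -5·1 + ½·1·1² = -4.5 cm; v ends -4 cm/s.
7–11 s: v starts -4 cm/s; Δx = -4·4 + ½·6·4² = 32 cm; v ends 20 cm/s.
11–17 s: v starts 20 cm/s; Δx = 20·6 + ½·-2·6² = 84 cm; v ends 8 cm/s.
x(17) = -2 + Σ Δx = 115.5 cm.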